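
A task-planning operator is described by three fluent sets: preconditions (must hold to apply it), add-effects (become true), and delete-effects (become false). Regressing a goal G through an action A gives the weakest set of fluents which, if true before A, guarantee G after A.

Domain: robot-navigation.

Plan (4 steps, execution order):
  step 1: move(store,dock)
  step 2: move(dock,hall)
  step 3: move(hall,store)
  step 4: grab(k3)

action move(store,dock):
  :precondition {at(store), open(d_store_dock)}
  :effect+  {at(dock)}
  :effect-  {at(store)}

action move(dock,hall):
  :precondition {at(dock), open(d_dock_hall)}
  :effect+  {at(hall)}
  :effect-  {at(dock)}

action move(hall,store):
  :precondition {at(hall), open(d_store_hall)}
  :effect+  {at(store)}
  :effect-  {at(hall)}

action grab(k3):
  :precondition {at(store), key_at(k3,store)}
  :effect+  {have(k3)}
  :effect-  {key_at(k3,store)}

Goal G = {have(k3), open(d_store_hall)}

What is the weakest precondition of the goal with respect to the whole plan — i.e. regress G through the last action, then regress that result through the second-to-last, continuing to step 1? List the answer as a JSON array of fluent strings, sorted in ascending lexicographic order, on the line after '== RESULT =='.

Regress step by step:
  through step 4 (grab(k3)): drop {have(k3)}, keep {open(d_store_hall)}, require {at(store), key_at(k3,store)}
    → {at(store), key_at(k3,store), open(d_store_hall)}
  through step 3 (move(hall,store)): drop {at(store)}, keep {key_at(k3,store), open(d_store_hall)}, require {at(hall), open(d_store_hall)}
    → {at(hall), key_at(k3,store), open(d_store_hall)}
  through step 2 (move(dock,hall)): drop {at(hall)}, keep {key_at(k3,store), open(d_store_hall)}, require {at(dock), open(d_dock_hall)}
    → {at(dock), key_at(k3,store), open(d_dock_hall), open(d_store_hall)}
  through step 1 (move(store,dock)): drop {at(dock)}, keep {key_at(k3,store), open(d_dock_hall), open(d_store_hall)}, require {at(store), open(d_store_dock)}
    → {at(store), key_at(k3,store), open(d_dock_hall), open(d_store_dock), open(d_store_hall)}

== RESULT ==
["at(store)", "key_at(k3,store)", "open(d_dock_hall)", "open(d_store_dock)", "open(d_store_hall)"]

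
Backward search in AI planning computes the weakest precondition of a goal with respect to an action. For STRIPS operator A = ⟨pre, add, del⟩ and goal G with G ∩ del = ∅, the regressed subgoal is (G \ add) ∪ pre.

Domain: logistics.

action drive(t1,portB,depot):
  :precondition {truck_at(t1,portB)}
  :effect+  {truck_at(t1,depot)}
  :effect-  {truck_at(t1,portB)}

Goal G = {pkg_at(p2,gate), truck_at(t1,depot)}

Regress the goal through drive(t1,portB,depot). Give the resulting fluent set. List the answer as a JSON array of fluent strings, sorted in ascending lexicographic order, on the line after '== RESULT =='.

Compute (G \ add) ∪ pre:
  G ∩ del = {}  (empty — regression defined)
  G \ add = {pkg_at(p2,gate), truck_at(t1,depot)} \ {truck_at(t1,depot)} = {pkg_at(p2,gate)}
  ∪ pre   = {pkg_at(p2,gate)} ∪ {truck_at(t1,portB)}
          = {pkg_at(p2,gate), truck_at(t1,portB)}

== RESULT ==
["pkg_at(p2,gate)", "truck_at(t1,portB)"]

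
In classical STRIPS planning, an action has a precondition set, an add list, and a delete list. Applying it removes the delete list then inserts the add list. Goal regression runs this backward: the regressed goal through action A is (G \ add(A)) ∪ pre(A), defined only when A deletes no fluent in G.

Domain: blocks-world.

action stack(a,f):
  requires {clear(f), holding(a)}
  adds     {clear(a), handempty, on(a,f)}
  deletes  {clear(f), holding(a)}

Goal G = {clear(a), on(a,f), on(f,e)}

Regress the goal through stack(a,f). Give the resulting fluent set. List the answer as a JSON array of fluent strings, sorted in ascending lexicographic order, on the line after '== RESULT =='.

Regress:
  G ∩ del = {}  (empty — regression defined)
  G \ add = {clear(a), on(a,f), on(f,e)} \ {clear(a), handempty, on(a,f)} = {on(f,e)}
  ∪ pre   = {on(f,e)} ∪ {clear(f), holding(a)}
          = {clear(f), holding(a), on(f,e)}

== RESULT ==
["clear(f)", "holding(a)", "on(f,e)"]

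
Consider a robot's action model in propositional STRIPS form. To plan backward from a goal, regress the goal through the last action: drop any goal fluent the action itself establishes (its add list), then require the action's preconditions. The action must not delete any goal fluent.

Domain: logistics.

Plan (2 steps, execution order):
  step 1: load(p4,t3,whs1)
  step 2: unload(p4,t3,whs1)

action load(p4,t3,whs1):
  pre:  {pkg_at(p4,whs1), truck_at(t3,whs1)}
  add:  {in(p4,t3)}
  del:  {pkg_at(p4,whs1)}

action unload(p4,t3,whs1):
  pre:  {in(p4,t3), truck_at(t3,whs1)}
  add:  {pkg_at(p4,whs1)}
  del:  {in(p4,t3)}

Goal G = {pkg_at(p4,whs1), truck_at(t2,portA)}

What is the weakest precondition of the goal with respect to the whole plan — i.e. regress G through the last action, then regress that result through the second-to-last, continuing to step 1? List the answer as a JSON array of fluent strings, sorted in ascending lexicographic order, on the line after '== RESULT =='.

Work backward from the goal:
  through step 2 (unload(p4,t3,whs1)): drop {pkg_at(p4,whs1)}, keep {truck_at(t2,portA)}, require {in(p4,t3), truck_at(t3,whs1)}
    → {in(p4,t3), truck_at(t2,portA), truck_at(t3,whs1)}
  through step 1 (load(p4,t3,whs1)): drop {in(p4,t3)}, keep {truck_at(t2,portA), truck_at(t3,whs1)}, require {pkg_at(p4,whs1), truck_at(t3,whs1)}
    → {pkg_at(p4,whs1), truck_at(t2,portA), truck_at(t3,whs1)}

== RESULT ==
["pkg_at(p4,whs1)", "truck_at(t2,portA)", "truck_at(t3,whs1)"]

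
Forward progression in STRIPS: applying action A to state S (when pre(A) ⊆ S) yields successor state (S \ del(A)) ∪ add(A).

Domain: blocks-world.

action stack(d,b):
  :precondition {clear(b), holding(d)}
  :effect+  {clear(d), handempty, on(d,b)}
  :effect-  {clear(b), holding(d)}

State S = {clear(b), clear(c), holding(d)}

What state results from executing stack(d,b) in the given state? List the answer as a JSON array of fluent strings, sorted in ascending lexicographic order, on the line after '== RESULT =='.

Compute (S \ del) ∪ add:
  pre ⊆ S: {clear(b), holding(d)} ⊆ S  — applicable
  S \ del = {clear(c)}
  ∪ add   = {clear(c), clear(d), handempty, on(d,b)}

== RESULT ==
["clear(c)", "clear(d)", "handempty", "on(d,b)"]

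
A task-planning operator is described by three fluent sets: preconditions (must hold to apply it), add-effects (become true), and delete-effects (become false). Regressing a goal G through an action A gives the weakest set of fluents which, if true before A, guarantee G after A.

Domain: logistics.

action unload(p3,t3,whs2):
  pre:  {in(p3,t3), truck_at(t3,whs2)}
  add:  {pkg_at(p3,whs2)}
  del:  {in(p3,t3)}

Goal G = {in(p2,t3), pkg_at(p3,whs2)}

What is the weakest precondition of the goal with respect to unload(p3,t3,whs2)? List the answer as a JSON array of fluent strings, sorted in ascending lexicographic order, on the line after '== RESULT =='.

Regress:
  G ∩ del = {}  (empty — regression defined)
  G \ add = {in(p2,t3), pkg_at(p3,whs2)} \ {pkg_at(p3,whs2)} = {in(p2,t3)}
  ∪ pre   = {in(p2,t3)} ∪ {in(p3,t3), truck_at(t3,whs2)}
          = {in(p2,t3), in(p3,t3), truck_at(t3,whs2)}

== RESULT ==
["in(p2,t3)", "in(p3,t3)", "truck_at(t3,whs2)"]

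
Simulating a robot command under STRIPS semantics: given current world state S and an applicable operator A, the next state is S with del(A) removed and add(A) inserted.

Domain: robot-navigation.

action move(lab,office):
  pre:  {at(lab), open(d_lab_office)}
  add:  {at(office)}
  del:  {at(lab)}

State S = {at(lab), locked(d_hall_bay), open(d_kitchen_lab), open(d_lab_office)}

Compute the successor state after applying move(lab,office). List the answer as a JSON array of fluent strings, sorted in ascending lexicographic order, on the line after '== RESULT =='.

Progress:
  pre ⊆ S: {at(lab), open(d_lab_office)} ⊆ S  — applicable
  S \ del = {locked(d_hall_bay), open(d_kitchen_lab), open(d_lab_office)}
  ∪ add   = {at(office), locked(d_hall_bay), open(d_kitchen_lab), open(d_lab_office)}

== RESULT ==
["at(office)", "locked(d_hall_bay)", "open(d_kitchen_lab)", "open(d_lab_office)"]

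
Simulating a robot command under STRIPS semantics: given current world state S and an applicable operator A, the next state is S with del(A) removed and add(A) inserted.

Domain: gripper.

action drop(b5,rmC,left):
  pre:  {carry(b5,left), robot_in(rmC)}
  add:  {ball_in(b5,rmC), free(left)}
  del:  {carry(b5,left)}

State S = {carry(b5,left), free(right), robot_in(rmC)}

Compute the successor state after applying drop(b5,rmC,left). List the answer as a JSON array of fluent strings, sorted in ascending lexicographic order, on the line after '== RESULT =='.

Compute (S \ del) ∪ add:
  pre ⊆ S: {carry(b5,left), robot_in(rmC)} ⊆ S  — applicable
  S \ del = {free(right), robot_in(rmC)}
  ∪ add   = {ball_in(b5,rmC), free(left), free(right), robot_in(rmC)}

== RESULT ==
["ball_in(b5,rmC)", "free(left)", "free(right)", "robot_in(rmC)"]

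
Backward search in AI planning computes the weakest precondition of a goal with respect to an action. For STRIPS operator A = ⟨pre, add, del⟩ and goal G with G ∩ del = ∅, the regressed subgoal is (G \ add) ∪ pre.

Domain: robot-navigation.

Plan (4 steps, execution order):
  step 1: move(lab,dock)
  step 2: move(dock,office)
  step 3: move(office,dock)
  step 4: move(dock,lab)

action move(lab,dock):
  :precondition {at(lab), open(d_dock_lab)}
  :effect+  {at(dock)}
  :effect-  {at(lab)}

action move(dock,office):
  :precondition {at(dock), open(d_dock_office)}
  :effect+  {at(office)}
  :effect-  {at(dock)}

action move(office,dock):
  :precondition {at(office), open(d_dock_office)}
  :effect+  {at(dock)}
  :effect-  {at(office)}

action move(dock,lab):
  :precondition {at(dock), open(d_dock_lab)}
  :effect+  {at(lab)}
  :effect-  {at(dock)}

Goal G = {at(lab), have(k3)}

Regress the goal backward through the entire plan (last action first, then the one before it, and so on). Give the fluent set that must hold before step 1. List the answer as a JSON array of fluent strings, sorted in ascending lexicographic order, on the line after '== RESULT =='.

Work backward from the goal:
  through step 4 (move(dock,lab)): drop {at(lab)}, keep {have(k3)}, require {at(dock), open(d_dock_lab)}
    → {at(dock), have(k3), open(d_dock_lab)}
  through step 3 (move(office,dock)): drop {at(dock)}, keep {have(k3), open(d_dock_lab)}, require {at(office), open(d_dock_office)}
    → {at(office), have(k3), open(d_dock_lab), open(d_dock_office)}
  through step 2 (move(dock,office)): drop {at(office)}, keep {have(k3), open(d_dock_lab), open(d_dock_office)}, require {at(dock), open(d_dock_office)}
    → {at(dock), have(k3), open(d_dock_lab), open(d_dock_office)}
  through step 1 (move(lab,dock)): drop {at(dock)}, keep {have(k3), open(d_dock_lab), open(d_dock_office)}, require {at(lab), open(d_dock_lab)}
    → {at(lab), have(k3), open(d_dock_lab), open(d_dock_office)}

== RESULT ==
["at(lab)", "have(k3)", "open(d_dock_lab)", "open(d_dock_office)"]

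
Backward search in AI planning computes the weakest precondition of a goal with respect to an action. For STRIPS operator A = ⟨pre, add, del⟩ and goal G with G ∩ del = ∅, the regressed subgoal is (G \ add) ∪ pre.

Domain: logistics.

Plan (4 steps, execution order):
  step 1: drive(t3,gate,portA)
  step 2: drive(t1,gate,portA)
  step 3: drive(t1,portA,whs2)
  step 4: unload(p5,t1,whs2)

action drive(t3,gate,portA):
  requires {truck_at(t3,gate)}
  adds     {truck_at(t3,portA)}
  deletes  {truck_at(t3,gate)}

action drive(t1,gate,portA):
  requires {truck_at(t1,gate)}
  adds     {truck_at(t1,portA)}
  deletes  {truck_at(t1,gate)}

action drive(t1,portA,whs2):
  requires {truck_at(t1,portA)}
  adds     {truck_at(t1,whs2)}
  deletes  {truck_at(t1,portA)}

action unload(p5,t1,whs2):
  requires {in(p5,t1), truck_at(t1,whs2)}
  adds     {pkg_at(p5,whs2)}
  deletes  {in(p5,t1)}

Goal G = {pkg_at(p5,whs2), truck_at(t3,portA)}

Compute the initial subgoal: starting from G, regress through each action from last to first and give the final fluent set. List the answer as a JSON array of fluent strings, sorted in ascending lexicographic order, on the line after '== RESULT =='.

Work backward from the goal:
  through step 4 (unload(p5,t1,whs2)): drop {pkg_at(p5,whs2)}, keep {truck_at(t3,portA)}, require {in(p5,t1), truck_at(t1,whs2)}
    → {in(p5,t1), truck_at(t1,whs2), truck_at(t3,portA)}
  through step 3 (drive(t1,portA,whs2)): drop {truck_at(t1,whs2)}, keep {in(p5,t1), truck_at(t3,portA)}, require {truck_at(t1,portA)}
    → {in(p5,t1), truck_at(t1,portA), truck_at(t3,portA)}
  through step 2 (drive(t1,gate,portA)): drop {truck_at(t1,portA)}, keep {in(p5,t1), truck_at(t3,portA)}, require {truck_at(t1,gate)}
    → {in(p5,t1), truck_at(t1,gate), truck_at(t3,portA)}
  through step 1 (drive(t3,gate,portA)): drop {truck_at(t3,portA)}, keep {in(p5,t1), truck_at(t1,gate)}, require {truck_at(t3,gate)}
    → {in(p5,t1), truck_at(t1,gate), truck_at(t3,gate)}

== RESULT ==
["in(p5,t1)", "truck_at(t1,gate)", "truck_at(t3,gate)"]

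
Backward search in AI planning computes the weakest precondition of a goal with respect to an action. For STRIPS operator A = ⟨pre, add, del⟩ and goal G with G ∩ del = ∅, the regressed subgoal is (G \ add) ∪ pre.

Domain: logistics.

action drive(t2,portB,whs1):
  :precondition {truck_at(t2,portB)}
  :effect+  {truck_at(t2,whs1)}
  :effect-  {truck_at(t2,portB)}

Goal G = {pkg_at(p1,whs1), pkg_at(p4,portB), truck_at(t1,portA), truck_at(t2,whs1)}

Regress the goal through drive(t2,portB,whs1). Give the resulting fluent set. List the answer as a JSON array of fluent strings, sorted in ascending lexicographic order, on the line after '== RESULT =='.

Compute (G \ add) ∪ pre:
  G ∩ del = {}  (empty — regression defined)
  G \ add = {pkg_at(p1,whs1), pkg_at(p4,portB), truck_at(t1,portA), truck_at(t2,whs1)} \ {truck_at(t2,whs1)} = {pkg_at(p1,whs1), pkg_at(p4,portB), truck_at(t1,portA)}
  ∪ pre   = {pkg_at(p1,whs1), pkg_at(p4,portB), truck_at(t1,portA)} ∪ {truck_at(t2,portB)}
          = {pkg_at(p1,whs1), pkg_at(p4,portB), truck_at(t1,portA), truck_at(t2,portB)}

== RESULT ==
["pkg_at(p1,whs1)", "pkg_at(p4,portB)", "truck_at(t1,portA)", "truck_at(t2,portB)"]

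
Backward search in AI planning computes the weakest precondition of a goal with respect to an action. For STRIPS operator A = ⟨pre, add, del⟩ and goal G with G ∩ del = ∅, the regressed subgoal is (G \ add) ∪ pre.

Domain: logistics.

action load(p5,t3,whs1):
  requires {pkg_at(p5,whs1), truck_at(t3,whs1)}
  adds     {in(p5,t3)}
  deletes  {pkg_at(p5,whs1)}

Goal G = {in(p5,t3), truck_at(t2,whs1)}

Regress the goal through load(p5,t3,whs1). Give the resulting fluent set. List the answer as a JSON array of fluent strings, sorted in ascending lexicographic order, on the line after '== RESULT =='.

Regress:
  G ∩ del = {}  (empty — regression defined)
  G \ add = {in(p5,t3), truck_at(t2,whs1)} \ {in(p5,t3)} = {truck_at(t2,whs1)}
  ∪ pre   = {truck_at(t2,whs1)} ∪ {pkg_at(p5,whs1), truck_at(t3,whs1)}
          = {pkg_at(p5,whs1), truck_at(t2,whs1), truck_at(t3,whs1)}

== RESULT ==
["pkg_at(p5,whs1)", "truck_at(t2,whs1)", "truck_at(t3,whs1)"]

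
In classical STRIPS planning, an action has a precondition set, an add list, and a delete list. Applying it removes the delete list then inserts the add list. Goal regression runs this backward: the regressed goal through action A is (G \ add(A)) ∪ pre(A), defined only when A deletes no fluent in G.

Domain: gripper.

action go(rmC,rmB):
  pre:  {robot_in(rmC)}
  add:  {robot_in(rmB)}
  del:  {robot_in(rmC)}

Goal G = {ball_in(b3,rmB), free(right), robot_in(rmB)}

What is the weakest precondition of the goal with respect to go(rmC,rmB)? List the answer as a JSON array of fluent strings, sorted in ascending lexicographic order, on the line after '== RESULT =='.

Compute (G \ add) ∪ pre:
  G ∩ del = {}  (empty — regression defined)
  G \ add = {ball_in(b3,rmB), free(right), robot_in(rmB)} \ {robot_in(rmB)} = {ball_in(b3,rmB), free(right)}
  ∪ pre   = {ball_in(b3,rmB), free(right)} ∪ {robot_in(rmC)}
          = {ball_in(b3,rmB), free(right), robot_in(rmC)}

== RESULT ==
["ball_in(b3,rmB)", "free(right)", "robot_in(rmC)"]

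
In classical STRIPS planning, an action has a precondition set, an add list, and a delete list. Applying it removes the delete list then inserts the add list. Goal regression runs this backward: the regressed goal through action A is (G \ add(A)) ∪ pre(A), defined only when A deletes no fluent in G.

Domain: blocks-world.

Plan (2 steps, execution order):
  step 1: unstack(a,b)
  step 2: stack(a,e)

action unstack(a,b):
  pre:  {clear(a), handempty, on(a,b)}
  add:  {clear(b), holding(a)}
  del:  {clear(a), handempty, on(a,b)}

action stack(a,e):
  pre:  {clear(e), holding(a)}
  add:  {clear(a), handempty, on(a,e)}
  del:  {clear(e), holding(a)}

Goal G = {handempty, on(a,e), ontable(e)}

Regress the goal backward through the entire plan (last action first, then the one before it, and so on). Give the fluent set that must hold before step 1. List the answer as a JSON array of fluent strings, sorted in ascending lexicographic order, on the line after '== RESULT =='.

Work backward from the goal:
  through step 2 (stack(a,e)): drop {handempty, on(a,e)}, keep {ontable(e)}, require {clear(e), holding(a)}
    → {clear(e), holding(a), ontable(e)}
  through step 1 (unstack(a,b)): drop {holding(a)}, keep {clear(e), ontable(e)}, require {clear(a), handempty, on(a,b)}
    → {clear(a), clear(e), handempty, on(a,b), ontable(e)}

== RESULT ==
["clear(a)", "clear(e)", "handempty", "on(a,b)", "ontable(e)"]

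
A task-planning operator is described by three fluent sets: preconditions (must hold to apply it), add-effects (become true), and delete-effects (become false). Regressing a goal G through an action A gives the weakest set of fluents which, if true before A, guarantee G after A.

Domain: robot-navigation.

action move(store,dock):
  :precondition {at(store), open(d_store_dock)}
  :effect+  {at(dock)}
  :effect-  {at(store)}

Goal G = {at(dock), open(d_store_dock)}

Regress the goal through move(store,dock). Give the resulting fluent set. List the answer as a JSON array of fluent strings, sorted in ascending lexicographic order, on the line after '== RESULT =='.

Regress:
  G ∩ del = {}  (empty — regression defined)
  G \ add = {at(dock), open(d_store_dock)} \ {at(dock)} = {open(d_store_dock)}
  ∪ pre   = {open(d_store_dock)} ∪ {at(store), open(d_store_dock)}
          = {at(store), open(d_store_dock)}

== RESULT ==
["at(store)", "open(d_store_dock)"]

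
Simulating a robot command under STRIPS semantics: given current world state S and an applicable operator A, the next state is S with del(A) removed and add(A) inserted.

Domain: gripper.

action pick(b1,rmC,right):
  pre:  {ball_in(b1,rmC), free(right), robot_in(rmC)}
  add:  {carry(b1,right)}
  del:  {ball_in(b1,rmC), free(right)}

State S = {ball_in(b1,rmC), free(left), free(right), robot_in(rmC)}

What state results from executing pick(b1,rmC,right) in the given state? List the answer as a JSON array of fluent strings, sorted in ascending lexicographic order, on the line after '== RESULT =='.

Compute (S \ del) ∪ add:
  pre ⊆ S: {ball_in(b1,rmC), free(right), robot_in(rmC)} ⊆ S  — applicable
  S \ del = {free(left), robot_in(rmC)}
  ∪ add   = {carry(b1,right), free(left), robot_in(rmC)}

== RESULT ==
["carry(b1,right)", "free(left)", "robot_in(rmC)"]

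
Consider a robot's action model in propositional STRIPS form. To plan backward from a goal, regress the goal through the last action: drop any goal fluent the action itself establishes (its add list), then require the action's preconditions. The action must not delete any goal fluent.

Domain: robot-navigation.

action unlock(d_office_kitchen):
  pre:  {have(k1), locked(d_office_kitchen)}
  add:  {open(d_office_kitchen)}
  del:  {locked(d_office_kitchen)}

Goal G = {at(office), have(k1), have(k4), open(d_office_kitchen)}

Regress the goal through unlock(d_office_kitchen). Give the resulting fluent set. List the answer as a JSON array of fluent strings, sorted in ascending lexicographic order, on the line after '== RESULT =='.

Compute (G \ add) ∪ pre:
  G ∩ del = {}  (empty — regression defined)
  G \ add = {at(office), have(k1), have(k4), open(d_office_kitchen)} \ {open(d_office_kitchen)} = {at(office), have(k1), have(k4)}
  ∪ pre   = {at(office), have(k1), have(k4)} ∪ {have(k1), locked(d_office_kitchen)}
          = {at(office), have(k1), have(k4), locked(d_office_kitchen)}

== RESULT ==
["at(office)", "have(k1)", "have(k4)", "locked(d_office_kitchen)"]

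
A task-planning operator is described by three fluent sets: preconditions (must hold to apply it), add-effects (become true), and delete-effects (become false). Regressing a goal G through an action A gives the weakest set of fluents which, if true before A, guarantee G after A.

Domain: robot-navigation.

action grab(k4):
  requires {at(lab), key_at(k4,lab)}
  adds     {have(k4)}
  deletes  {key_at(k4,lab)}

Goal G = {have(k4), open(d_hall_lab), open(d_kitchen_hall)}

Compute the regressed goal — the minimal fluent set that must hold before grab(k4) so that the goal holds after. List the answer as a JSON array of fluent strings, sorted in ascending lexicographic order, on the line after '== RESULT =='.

Regress:
  G ∩ del = {}  (empty — regression defined)
  G \ add = {have(k4), open(d_hall_lab), open(d_kitchen_hall)} \ {have(k4)} = {open(d_hall_lab), open(d_kitchen_hall)}
  ∪ pre   = {open(d_hall_lab), open(d_kitchen_hall)} ∪ {at(lab), key_at(k4,lab)}
          = {at(lab), key_at(k4,lab), open(d_hall_lab), open(d_kitchen_hall)}

== RESULT ==
["at(lab)", "key_at(k4,lab)", "open(d_hall_lab)", "open(d_kitchen_hall)"]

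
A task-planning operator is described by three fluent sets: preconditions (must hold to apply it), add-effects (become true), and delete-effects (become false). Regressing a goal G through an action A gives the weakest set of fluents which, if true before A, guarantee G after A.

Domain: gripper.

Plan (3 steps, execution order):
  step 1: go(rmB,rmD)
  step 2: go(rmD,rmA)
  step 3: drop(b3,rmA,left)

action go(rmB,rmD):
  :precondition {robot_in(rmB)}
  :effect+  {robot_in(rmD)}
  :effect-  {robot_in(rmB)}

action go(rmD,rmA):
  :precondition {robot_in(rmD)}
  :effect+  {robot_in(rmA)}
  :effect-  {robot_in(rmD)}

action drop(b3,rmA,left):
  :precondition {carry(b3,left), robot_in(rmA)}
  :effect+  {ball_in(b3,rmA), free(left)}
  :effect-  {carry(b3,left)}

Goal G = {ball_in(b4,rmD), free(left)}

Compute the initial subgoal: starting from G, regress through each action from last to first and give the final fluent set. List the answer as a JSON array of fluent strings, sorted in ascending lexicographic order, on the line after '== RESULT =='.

Regress step by step:
  through step 3 (drop(b3,rmA,left)): drop {free(left)}, keep {ball_in(b4,rmD)}, require {carry(b3,left), robot_in(rmA)}
    → {ball_in(b4,rmD), carry(b3,left), robot_in(rmA)}
  through step 2 (go(rmD,rmA)): drop {robot_in(rmA)}, keep {ball_in(b4,rmD), carry(b3,left)}, require {robot_in(rmD)}
    → {ball_in(b4,rmD), carry(b3,left), robot_in(rmD)}
  through step 1 (go(rmB,rmD)): drop {robot_in(rmD)}, keep {ball_in(b4,rmD), carry(b3,left)}, require {robot_in(rmB)}
    → {ball_in(b4,rmD), carry(b3,left), robot_in(rmB)}

== RESULT ==
["ball_in(b4,rmD)", "carry(b3,left)", "robot_in(rmB)"]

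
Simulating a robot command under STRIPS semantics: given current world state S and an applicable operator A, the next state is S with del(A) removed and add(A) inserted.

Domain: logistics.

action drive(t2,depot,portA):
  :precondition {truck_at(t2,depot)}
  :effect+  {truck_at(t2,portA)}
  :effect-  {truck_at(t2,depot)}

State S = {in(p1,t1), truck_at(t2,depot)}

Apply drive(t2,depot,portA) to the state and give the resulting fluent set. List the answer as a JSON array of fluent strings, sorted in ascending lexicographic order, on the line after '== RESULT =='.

Compute (S \ del) ∪ add:
  pre ⊆ S: {truck_at(t2,depot)} ⊆ S  — applicable
  S \ del = {in(p1,t1)}
  ∪ add   = {in(p1,t1), truck_at(t2,portA)}

== RESULT ==
["in(p1,t1)", "truck_at(t2,portA)"]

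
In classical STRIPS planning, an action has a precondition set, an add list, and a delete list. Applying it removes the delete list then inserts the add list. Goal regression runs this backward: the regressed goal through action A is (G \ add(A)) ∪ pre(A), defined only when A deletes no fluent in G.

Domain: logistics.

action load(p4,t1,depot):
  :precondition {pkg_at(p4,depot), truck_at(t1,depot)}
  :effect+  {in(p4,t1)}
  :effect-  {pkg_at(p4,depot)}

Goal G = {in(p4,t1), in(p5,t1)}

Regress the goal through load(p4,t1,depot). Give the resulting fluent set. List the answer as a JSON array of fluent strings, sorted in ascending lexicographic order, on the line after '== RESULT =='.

Regress:
  G ∩ del = {}  (empty — regression defined)
  G \ add = {in(p4,t1), in(p5,t1)} \ {in(p4,t1)} = {in(p5,t1)}
  ∪ pre   = {in(p5,t1)} ∪ {pkg_at(p4,depot), truck_at(t1,depot)}
          = {in(p5,t1), pkg_at(p4,depot), truck_at(t1,depot)}

== RESULT ==
["in(p5,t1)", "pkg_at(p4,depot)", "truck_at(t1,depot)"]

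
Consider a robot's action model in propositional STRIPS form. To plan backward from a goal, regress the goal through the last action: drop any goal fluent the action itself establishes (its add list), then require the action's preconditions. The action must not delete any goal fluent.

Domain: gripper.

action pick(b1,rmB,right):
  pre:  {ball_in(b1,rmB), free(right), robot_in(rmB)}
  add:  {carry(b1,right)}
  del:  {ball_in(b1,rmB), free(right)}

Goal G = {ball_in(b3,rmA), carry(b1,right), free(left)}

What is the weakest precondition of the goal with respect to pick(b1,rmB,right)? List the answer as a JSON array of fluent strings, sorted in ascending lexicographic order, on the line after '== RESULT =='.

Regress:
  G ∩ del = {}  (empty — regression defined)
  G \ add = {ball_in(b3,rmA), carry(b1,right), free(left)} \ {carry(b1,right)} = {ball_in(b3,rmA), free(left)}
  ∪ pre   = {ball_in(b3,rmA), free(left)} ∪ {ball_in(b1,rmB), free(right), robot_in(rmB)}
          = {ball_in(b1,rmB), ball_in(b3,rmA), free(left), free(right), robot_in(rmB)}

== RESULT ==
["ball_in(b1,rmB)", "ball_in(b3,rmA)", "free(left)", "free(right)", "robot_in(rmB)"]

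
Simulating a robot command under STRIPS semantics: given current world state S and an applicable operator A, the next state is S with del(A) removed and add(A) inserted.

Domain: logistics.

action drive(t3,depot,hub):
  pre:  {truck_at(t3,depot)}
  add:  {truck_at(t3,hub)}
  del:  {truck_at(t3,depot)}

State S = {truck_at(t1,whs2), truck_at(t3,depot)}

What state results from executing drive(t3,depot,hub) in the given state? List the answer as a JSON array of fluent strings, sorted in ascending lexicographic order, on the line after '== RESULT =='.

Progress:
  pre ⊆ S: {truck_at(t3,depot)} ⊆ S  — applicable
  S \ del = {truck_at(t1,whs2)}
  ∪ add   = {truck_at(t1,whs2), truck_at(t3,hub)}

== RESULT ==
["truck_at(t1,whs2)", "truck_at(t3,hub)"]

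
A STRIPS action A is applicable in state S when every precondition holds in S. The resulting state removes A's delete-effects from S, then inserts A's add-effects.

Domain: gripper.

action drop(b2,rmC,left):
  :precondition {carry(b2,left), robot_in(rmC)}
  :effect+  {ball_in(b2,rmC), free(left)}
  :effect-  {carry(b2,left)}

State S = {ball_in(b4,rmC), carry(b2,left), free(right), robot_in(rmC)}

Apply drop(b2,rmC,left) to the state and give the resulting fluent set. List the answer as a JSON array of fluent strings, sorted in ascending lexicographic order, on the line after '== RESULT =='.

Progress:
  pre ⊆ S: {carry(b2,left), robot_in(rmC)} ⊆ S  — applicable
  S \ del = {ball_in(b4,rmC), free(right), robot_in(rmC)}
  ∪ add   = {ball_in(b2,rmC), ball_in(b4,rmC), free(left), free(right), robot_in(rmC)}

== RESULT ==
["ball_in(b2,rmC)", "ball_in(b4,rmC)", "free(left)", "free(right)", "robot_in(rmC)"]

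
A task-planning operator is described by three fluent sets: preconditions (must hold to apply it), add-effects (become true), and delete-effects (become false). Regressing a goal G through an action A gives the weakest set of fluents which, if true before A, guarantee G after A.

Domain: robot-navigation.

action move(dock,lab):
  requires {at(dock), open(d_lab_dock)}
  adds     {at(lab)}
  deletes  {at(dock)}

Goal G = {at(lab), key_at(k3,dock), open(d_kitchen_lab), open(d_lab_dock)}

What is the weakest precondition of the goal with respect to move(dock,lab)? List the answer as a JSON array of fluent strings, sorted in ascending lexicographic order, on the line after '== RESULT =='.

Compute (G \ add) ∪ pre:
  G ∩ del = {}  (empty — regression defined)
  G \ add = {at(lab), key_at(k3,dock), open(d_kitchen_lab), open(d_lab_dock)} \ {at(lab)} = {key_at(k3,dock), open(d_kitchen_lab), open(d_lab_dock)}
  ∪ pre   = {key_at(k3,dock), open(d_kitchen_lab), open(d_lab_dock)} ∪ {at(dock), open(d_lab_dock)}
          = {at(dock), key_at(k3,dock), open(d_kitchen_lab), open(d_lab_dock)}

== RESULT ==
["at(dock)", "key_at(k3,dock)", "open(d_kitchen_lab)", "open(d_lab_dock)"]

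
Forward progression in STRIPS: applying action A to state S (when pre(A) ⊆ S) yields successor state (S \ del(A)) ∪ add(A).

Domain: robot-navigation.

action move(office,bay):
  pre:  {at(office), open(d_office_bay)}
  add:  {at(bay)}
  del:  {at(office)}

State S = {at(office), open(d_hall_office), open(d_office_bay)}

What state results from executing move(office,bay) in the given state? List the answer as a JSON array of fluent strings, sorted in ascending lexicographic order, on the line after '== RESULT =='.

Compute (S \ del) ∪ add:
  pre ⊆ S: {at(office), open(d_office_bay)} ⊆ S  — applicable
  S \ del = {open(d_hall_office), open(d_office_bay)}
  ∪ add   = {at(bay), open(d_hall_office), open(d_office_bay)}

== RESULT ==
["at(bay)", "open(d_hall_office)", "open(d_office_bay)"]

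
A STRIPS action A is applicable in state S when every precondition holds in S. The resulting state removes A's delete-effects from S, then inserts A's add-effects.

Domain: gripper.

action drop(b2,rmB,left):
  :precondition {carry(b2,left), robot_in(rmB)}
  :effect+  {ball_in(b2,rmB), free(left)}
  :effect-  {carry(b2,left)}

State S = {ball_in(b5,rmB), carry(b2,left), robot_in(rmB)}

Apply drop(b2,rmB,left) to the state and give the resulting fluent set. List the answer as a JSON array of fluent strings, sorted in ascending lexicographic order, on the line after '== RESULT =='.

Progress:
  pre ⊆ S: {carry(b2,left), robot_in(rmB)} ⊆ S  — applicable
  S \ del = {ball_in(b5,rmB), robot_in(rmB)}
  ∪ add   = {ball_in(b2,rmB), ball_in(b5,rmB), free(left), robot_in(rmB)}

== RESULT ==
["ball_in(b2,rmB)", "ball_in(b5,rmB)", "free(left)", "robot_in(rmB)"]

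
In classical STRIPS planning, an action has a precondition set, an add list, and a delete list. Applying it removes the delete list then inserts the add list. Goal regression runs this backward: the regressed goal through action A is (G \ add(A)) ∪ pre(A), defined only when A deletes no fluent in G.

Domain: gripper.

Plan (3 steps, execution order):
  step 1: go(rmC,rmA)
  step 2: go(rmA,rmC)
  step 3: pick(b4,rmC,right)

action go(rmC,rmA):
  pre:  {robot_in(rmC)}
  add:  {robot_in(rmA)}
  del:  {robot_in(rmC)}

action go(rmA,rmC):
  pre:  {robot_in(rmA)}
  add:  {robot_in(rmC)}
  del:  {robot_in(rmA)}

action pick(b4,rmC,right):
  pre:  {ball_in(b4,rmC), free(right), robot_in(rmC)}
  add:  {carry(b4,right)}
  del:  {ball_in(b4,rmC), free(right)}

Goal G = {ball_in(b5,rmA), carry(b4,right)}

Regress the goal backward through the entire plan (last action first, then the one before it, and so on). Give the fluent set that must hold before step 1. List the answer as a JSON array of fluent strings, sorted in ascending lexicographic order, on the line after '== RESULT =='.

Work backward from the goal:
  through step 3 (pick(b4,rmC,right)): drop {carry(b4,right)}, keep {ball_in(b5,rmA)}, require {ball_in(b4,rmC), free(right), robot_in(rmC)}
    → {ball_in(b4,rmC), ball_in(b5,rmA), free(right), robot_in(rmC)}
  through step 2 (go(rmA,rmC)): drop {robot_in(rmC)}, keep {ball_in(b4,rmC), ball_in(b5,rmA), free(right)}, require {robot_in(rmA)}
    → {ball_in(b4,rmC), ball_in(b5,rmA), free(right), robot_in(rmA)}
  through step 1 (go(rmC,rmA)): drop {robot_in(rmA)}, keep {ball_in(b4,rmC), ball_in(b5,rmA), free(right)}, require {robot_in(rmC)}
    → {ball_in(b4,rmC), ball_in(b5,rmA), free(right), robot_in(rmC)}

== RESULT ==
["ball_in(b4,rmC)", "ball_in(b5,rmA)", "free(right)", "robot_in(rmC)"]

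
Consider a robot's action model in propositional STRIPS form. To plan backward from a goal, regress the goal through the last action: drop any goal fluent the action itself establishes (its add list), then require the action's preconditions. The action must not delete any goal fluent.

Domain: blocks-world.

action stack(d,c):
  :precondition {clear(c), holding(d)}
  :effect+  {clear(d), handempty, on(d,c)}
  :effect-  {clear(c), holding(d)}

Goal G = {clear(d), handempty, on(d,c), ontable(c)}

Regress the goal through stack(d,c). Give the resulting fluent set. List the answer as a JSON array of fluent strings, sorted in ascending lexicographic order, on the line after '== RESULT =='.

Regress:
  G ∩ del = {}  (empty — regression defined)
  G \ add = {clear(d), handempty, on(d,c), ontable(c)} \ {clear(d), handempty, on(d,c)} = {ontable(c)}
  ∪ pre   = {ontable(c)} ∪ {clear(c), holding(d)}
          = {clear(c), holding(d), ontable(c)}

== RESULT ==
["clear(c)", "holding(d)", "ontable(c)"]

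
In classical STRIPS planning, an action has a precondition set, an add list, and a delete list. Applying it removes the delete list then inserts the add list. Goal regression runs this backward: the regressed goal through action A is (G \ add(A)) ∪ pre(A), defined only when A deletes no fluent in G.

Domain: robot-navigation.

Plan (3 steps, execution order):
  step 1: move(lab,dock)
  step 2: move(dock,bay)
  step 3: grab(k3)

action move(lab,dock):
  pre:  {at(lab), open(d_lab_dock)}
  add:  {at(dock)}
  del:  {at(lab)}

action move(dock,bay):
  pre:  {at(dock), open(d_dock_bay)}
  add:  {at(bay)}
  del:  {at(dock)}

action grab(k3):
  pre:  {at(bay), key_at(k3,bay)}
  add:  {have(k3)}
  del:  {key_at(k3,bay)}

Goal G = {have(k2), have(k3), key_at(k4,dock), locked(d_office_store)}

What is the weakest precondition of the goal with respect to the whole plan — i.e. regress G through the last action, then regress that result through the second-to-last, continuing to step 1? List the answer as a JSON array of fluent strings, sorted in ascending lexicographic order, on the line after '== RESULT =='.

Work backward from the goal:
  through step 3 (grab(k3)): drop {have(k3)}, keep {have(k2), key_at(k4,dock), locked(d_office_store)}, require {at(bay), key_at(k3,bay)}
    → {at(bay), have(k2), key_at(k3,bay), key_at(k4,dock), locked(d_office_store)}
  through step 2 (move(dock,bay)): drop {at(bay)}, keep {have(k2), key_at(k3,bay), key_at(k4,dock), locked(d_office_store)}, require {at(dock), open(d_dock_bay)}
    → {at(dock), have(k2), key_at(k3,bay), key_at(k4,dock), locked(d_office_store), open(d_dock_bay)}
  through step 1 (move(lab,dock)): drop {at(dock)}, keep {have(k2), key_at(k3,bay), key_at(k4,dock), locked(d_office_store), open(d_dock_bay)}, require {at(lab), open(d_lab_dock)}
    → {at(lab), have(k2), key_at(k3,bay), key_at(k4,dock), locked(d_office_store), open(d_dock_bay), open(d_lab_dock)}

== RESULT ==
["at(lab)", "have(k2)", "key_at(k3,bay)", "key_at(k4,dock)", "locked(d_office_store)", "open(d_dock_bay)", "open(d_lab_dock)"]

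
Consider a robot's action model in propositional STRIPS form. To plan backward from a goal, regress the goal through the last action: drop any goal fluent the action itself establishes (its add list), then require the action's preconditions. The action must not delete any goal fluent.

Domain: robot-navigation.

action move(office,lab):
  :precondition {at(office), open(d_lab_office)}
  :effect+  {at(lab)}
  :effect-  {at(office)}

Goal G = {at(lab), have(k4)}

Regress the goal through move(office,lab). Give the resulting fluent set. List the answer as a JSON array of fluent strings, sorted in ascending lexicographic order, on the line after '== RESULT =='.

Compute (G \ add) ∪ pre:
  G ∩ del = {}  (empty — regression defined)
  G \ add = {at(lab), have(k4)} \ {at(lab)} = {have(k4)}
  ∪ pre   = {have(k4)} ∪ {at(office), open(d_lab_office)}
          = {at(office), have(k4), open(d_lab_office)}

== RESULT ==
["at(office)", "have(k4)", "open(d_lab_office)"]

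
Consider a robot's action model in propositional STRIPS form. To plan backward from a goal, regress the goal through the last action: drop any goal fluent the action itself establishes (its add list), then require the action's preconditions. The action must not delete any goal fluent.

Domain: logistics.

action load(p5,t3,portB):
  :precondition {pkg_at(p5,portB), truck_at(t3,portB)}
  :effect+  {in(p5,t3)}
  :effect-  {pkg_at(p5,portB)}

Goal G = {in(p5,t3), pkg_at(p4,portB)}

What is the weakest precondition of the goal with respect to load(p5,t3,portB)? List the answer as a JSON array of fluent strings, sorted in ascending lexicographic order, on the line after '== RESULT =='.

Compute (G \ add) ∪ pre:
  G ∩ del = {}  (empty — regression defined)
  G \ add = {in(p5,t3), pkg_at(p4,portB)} \ {in(p5,t3)} = {pkg_at(p4,portB)}
  ∪ pre   = {pkg_at(p4,portB)} ∪ {pkg_at(p5,portB), truck_at(t3,portB)}
          = {pkg_at(p4,portB), pkg_at(p5,portB), truck_at(t3,portB)}

== RESULT ==
["pkg_at(p4,portB)", "pkg_at(p5,portB)", "truck_at(t3,portB)"]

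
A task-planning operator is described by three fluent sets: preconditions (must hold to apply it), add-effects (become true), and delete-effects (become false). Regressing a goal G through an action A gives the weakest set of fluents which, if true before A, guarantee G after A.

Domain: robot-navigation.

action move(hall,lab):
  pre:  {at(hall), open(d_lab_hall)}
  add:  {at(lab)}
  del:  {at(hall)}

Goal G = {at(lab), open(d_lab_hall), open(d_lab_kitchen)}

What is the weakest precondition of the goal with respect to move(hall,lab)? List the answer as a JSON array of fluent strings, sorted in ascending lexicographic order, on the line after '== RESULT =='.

Compute (G \ add) ∪ pre:
  G ∩ del = {}  (empty — regression defined)
  G \ add = {at(lab), open(d_lab_hall), open(d_lab_kitchen)} \ {at(lab)} = {open(d_lab_hall), open(d_lab_kitchen)}
  ∪ pre   = {open(d_lab_hall), open(d_lab_kitchen)} ∪ {at(hall), open(d_lab_hall)}
          = {at(hall), open(d_lab_hall), open(d_lab_kitchen)}

== RESULT ==
["at(hall)", "open(d_lab_hall)", "open(d_lab_kitchen)"]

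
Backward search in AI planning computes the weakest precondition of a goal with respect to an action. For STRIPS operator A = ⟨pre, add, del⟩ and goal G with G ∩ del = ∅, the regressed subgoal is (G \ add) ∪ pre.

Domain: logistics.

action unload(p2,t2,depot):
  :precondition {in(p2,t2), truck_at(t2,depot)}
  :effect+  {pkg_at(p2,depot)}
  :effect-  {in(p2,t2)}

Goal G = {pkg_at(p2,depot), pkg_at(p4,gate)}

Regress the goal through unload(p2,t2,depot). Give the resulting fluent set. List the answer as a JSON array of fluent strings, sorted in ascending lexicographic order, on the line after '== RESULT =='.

Compute (G \ add) ∪ pre:
  G ∩ del = {}  (empty — regression defined)
  G \ add = {pkg_at(p2,depot), pkg_at(p4,gate)} \ {pkg_at(p2,depot)} = {pkg_at(p4,gate)}
  ∪ pre   = {pkg_at(p4,gate)} ∪ {in(p2,t2), truck_at(t2,depot)}
          = {in(p2,t2), pkg_at(p4,gate), truck_at(t2,depot)}

== RESULT ==
["in(p2,t2)", "pkg_at(p4,gate)", "truck_at(t2,depot)"]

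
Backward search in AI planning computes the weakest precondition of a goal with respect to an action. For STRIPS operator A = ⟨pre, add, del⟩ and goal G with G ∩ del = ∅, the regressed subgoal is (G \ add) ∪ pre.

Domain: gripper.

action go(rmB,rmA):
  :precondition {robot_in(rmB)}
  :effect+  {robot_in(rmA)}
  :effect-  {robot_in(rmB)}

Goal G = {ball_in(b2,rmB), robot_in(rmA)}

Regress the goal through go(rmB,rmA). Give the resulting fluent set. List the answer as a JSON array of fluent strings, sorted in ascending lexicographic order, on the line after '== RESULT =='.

Compute (G \ add) ∪ pre:
  G ∩ del = {}  (empty — regression defined)
  G \ add = {ball_in(b2,rmB), robot_in(rmA)} \ {robot_in(rmA)} = {ball_in(b2,rmB)}
  ∪ pre   = {ball_in(b2,rmB)} ∪ {robot_in(rmB)}
          = {ball_in(b2,rmB), robot_in(rmB)}

== RESULT ==
["ball_in(b2,rmB)", "robot_in(rmB)"]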